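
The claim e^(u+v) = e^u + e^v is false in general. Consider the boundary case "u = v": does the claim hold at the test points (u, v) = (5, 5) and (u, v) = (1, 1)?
At (5, 5): LHS = e^10 ≈ 22026.5 ≠ RHS = 2·e^5 ≈ 296.8
At (1, 1): LHS = e^2 ≈ 7.389 ≠ RHS = 2·e ≈ 5.437

Answer: No, fails at both test points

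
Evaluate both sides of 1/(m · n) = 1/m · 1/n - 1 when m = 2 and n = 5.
LHS = 1/(2 · 5) = 1/10
RHS = 1/2 · 1/5 - 1 = -9/10

LHS ≠ RHS, so the equation does not hold here.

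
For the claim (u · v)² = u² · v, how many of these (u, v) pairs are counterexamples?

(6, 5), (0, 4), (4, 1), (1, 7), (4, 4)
Testing each pair:
(6, 5): LHS = 900, RHS = 180 → counterexample
(0, 4): LHS = 0, RHS = 0 → satisfies claim
(4, 1): LHS = 16, RHS = 16 → satisfies claim
(1, 7): LHS = 49, RHS = 7 → counterexample
(4, 4): LHS = 256, RHS = 64 → counterexample

That makes 3 counterexamples.

Answer: 3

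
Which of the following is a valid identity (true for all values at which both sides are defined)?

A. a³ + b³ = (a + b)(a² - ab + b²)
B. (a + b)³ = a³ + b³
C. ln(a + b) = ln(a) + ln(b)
A

A: holds — e.g. at (2, 7), both sides equal 351.
B: fails at (3, 5) — LHS = 512, RHS = 152.
C: fails at (1, 3) — LHS = ln(4) ≈ 1.386, RHS = ln(3) ≈ 1.099.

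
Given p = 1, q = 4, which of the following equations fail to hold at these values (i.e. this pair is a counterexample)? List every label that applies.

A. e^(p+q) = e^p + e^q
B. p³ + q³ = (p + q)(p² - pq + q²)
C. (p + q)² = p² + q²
A, C

Evaluating each claim at the given values:
A. LHS = e^5 ≈ 148.4, RHS = e + e^4 ≈ 57.32 → fails here (LHS ≠ RHS)
B. LHS = 65, RHS = 65 → holds here (LHS = RHS)
C. LHS = 25, RHS = 17 → fails here (LHS ≠ RHS)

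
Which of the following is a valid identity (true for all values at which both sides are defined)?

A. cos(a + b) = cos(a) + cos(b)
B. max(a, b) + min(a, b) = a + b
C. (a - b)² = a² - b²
B

A: fails at (1, 5) — LHS = cos(6) ≈ 0.9602, RHS = cos(5) + cos(1) ≈ 0.824.
B: holds — e.g. at (5, 5), both sides equal 10.
C: fails at (1, 2) — LHS = 1, RHS = -3.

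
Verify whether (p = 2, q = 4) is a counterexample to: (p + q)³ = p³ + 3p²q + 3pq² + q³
Substituting p = 2, q = 4:
LHS = (2 + 4)³ = 216
RHS = 2³ + 3·2²·4 + 3·2·4² + 4³ = 216

The sides agree, so this pair does not disprove the claim.

Answer: No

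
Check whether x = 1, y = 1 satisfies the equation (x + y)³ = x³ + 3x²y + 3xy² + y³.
Substituting x = 1, y = 1:

LHS = (1 + 1)³ = 8
RHS = 1³ + 3·1²·1 + 3·1·1² + 1³ = 8

LHS = RHS, so the equation holds at this point.

Answer: Holds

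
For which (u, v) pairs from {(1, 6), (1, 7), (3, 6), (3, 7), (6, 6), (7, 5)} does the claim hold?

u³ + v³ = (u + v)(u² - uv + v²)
Testing each pair:
(1, 6): LHS = 217, RHS = 217 → holds
(1, 7): LHS = 344, RHS = 344 → holds
(3, 6): LHS = 243, RHS = 243 → holds
(3, 7): LHS = 370, RHS = 370 → holds
(6, 6): LHS = 432, RHS = 432 → holds
(7, 5): LHS = 468, RHS = 468 → holds

Every pair satisfies the claim.

Answer: All pairs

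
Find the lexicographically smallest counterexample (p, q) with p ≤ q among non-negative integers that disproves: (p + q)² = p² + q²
At (0, 0): both sides equal 0, so it holds there.
At (0, 2): both sides equal 4, so it holds there.

Substituting (1, 1) into the claim:
LHS = (1 + 1)² = 4
RHS = 1² + 1² = 2

Since LHS ≠ RHS, this pair disproves the claim, and no lexicographically smaller pair (p ≤ q, non-negative integers) does.

For instance (3, 7) is also a counterexample (LHS = 100, RHS = 58), but it's lexicographically larger.

Answer: (p, q) = (1, 1)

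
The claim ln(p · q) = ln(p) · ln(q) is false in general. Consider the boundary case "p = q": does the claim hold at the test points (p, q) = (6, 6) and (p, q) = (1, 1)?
Only at (1, 1)

At (6, 6): LHS = ln(36) ≈ 3.584 ≠ RHS = ln(6)² ≈ 3.21
At (1, 1): LHS = 0, RHS = 0 → equal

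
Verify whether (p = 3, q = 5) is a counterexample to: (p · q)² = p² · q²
Substituting p = 3, q = 5:
LHS = (3 · 5)² = 225
RHS = 3² · 5² = 225

The sides agree, so this pair does not disprove the claim.

Answer: No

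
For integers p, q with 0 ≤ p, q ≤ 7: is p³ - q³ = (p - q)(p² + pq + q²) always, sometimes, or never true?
Always true

The identity holds for every pair in the range. For instance at (p, q) = (1, 7): both sides equal -342.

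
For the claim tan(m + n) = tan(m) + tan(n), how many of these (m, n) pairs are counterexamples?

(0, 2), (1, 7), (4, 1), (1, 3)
3

Testing each pair:
(0, 2): LHS = tan(2) ≈ -2.185, RHS = tan(2) ≈ -2.185 → satisfies claim
(1, 7): LHS = tan(8) ≈ -6.8, RHS = tan(7) + tan(1) ≈ 2.429 → counterexample
(4, 1): LHS = tan(5) ≈ -3.381, RHS = tan(4) + tan(1) ≈ 2.715 → counterexample
(1, 3): LHS = tan(4) ≈ 1.158, RHS = tan(3) + tan(1) ≈ 1.415 → counterexample

That makes 3 counterexamples.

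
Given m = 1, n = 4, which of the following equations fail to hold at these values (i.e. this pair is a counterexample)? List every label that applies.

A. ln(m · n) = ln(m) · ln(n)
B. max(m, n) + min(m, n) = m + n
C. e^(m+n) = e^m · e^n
A

Evaluating each claim at the given values:
A. LHS = ln(4) ≈ 1.386, RHS = 0 → fails here (LHS ≠ RHS)
B. LHS = 5, RHS = 5 → holds here (LHS = RHS)
C. LHS = e^5 ≈ 148.4, RHS = e^5 ≈ 148.4 → holds here (LHS = RHS)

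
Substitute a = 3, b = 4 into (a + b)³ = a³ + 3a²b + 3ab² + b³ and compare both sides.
LHS = (3 + 4)³ = 343
RHS = 3³ + 3·3²·4 + 3·3·4² + 4³ = 343

LHS = RHS: the two sides agree.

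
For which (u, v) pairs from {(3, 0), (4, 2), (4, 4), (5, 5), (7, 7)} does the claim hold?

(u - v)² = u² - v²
(3, 0), (4, 4), (5, 5), (7, 7)

Testing each pair:
(3, 0): LHS = 9, RHS = 9 → holds
(4, 2): LHS = 4, RHS = 12 → fails
(4, 4): LHS = 0, RHS = 0 → holds
(5, 5): LHS = 0, RHS = 0 → holds
(7, 7): LHS = 0, RHS = 0 → holds

4 of 5 pairs satisfy the claim.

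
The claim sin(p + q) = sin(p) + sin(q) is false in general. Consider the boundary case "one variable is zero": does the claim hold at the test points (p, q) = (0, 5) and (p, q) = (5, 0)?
Yes, holds at both test points

At (0, 5): LHS = sin(5) ≈ -0.9589, RHS = sin(5) ≈ -0.9589 → equal
At (5, 0): LHS = sin(5) ≈ -0.9589, RHS = sin(5) ≈ -0.9589 → equal

So the claim does hold at both of these boundary points, even though it is not an identity.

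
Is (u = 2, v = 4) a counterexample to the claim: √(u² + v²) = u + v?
Substituting u = 2, v = 4:
LHS = √(2² + 4²) = 2·√(5) ≈ 4.472
RHS = 2 + 4 = 6

Since LHS ≠ RHS, this pair disproves the claim.

Answer: Yes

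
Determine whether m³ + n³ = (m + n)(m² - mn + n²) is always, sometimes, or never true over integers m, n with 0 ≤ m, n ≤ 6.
The identity holds for every pair in the range. For instance at (m, n) = (4, 3): both sides equal 91.

Answer: Always true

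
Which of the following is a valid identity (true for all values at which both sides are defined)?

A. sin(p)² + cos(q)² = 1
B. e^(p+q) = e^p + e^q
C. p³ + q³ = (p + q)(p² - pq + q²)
A: fails at (6, 7) — LHS = sin(6)² + cos(7)² ≈ 0.6464, RHS = 1.
B: fails at (2, 5) — LHS = e^7 ≈ 1097, RHS = e^2 + e^5 ≈ 155.8.
C: holds — e.g. at (1, 5), both sides equal 126.

Answer: C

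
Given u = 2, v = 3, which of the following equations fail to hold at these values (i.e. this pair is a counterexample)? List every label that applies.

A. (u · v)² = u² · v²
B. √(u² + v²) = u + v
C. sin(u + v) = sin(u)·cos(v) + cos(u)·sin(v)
B

Evaluating each claim at the given values:
A. LHS = 36, RHS = 36 → holds here (LHS = RHS)
B. LHS = √(13) ≈ 3.606, RHS = 5 → fails here (LHS ≠ RHS)
C. LHS = sin(5) ≈ -0.9589, RHS = sin(2)·cos(3) + sin(3)·cos(2) ≈ -0.9589 → holds here (LHS = RHS)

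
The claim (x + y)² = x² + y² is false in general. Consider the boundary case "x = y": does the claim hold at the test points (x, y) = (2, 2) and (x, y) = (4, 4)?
At (2, 2): LHS = 16 ≠ RHS = 8
At (4, 4): LHS = 64 ≠ RHS = 32

Answer: No, fails at both test points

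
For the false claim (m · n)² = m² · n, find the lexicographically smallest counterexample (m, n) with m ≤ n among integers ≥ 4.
(m, n) = (4, 4)

Substituting (4, 4) into the claim:
LHS = (4 · 4)² = 256
RHS = 4² · 4 = 64

Since LHS ≠ RHS, this pair disproves the claim, and no lexicographically smaller pair (m ≤ n, integers ≥ 4) does.

For instance (5, 7) is also a counterexample (LHS = 1225, RHS = 175), but it's lexicographically larger.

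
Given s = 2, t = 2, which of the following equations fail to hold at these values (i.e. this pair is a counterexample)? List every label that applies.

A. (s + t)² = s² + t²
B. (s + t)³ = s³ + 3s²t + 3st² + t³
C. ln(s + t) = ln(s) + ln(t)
Evaluating each claim at the given values:
A. LHS = 16, RHS = 8 → fails here (LHS ≠ RHS)
B. LHS = 64, RHS = 64 → holds here (LHS = RHS)
C. LHS = ln(4) ≈ 1.386, RHS = 2·ln(2) ≈ 1.386 → holds here (LHS = RHS)

Answer: A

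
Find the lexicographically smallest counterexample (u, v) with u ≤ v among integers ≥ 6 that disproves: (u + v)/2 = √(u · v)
At (6, 6): both sides equal 6, so it holds there.

Substituting (6, 7) into the claim:
LHS = (6 + 7)/2 = 13/2
RHS = √(6 · 7) = √(42) ≈ 6.481

Since LHS ≠ RHS, this pair disproves the claim, and no lexicographically smaller pair (u ≤ v, integers ≥ 6) does.

For instance (10, 11) is also a counterexample (LHS = 21/2, RHS = √(110) ≈ 10.49), but it's lexicographically larger.

Answer: (u, v) = (6, 7)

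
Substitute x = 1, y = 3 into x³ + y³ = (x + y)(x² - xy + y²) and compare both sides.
LHS = 1³ + 3³ = 28
RHS = (1 + 3)(1² - 1·3 + 3²) = 28

LHS = RHS: the two sides agree.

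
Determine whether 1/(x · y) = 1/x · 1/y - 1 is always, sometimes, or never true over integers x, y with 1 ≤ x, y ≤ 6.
Never true

The claim fails for every pair in the range. For instance at (x, y) = (5, 3): LHS = 1/15, RHS = -14/15.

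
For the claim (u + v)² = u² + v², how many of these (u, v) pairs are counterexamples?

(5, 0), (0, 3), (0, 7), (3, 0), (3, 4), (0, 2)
1

Testing each pair:
(5, 0): LHS = 25, RHS = 25 → satisfies claim
(0, 3): LHS = 9, RHS = 9 → satisfies claim
(0, 7): LHS = 49, RHS = 49 → satisfies claim
(3, 0): LHS = 9, RHS = 9 → satisfies claim
(3, 4): LHS = 49, RHS = 25 → counterexample
(0, 2): LHS = 4, RHS = 4 → satisfies claim

That makes 1 counterexample.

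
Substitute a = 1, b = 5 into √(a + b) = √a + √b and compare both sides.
LHS = √(1 + 5) = √(6) ≈ 2.449
RHS = √1 + √5 = 1 + √(5) ≈ 3.236

LHS ≠ RHS (they differ by about 0.7866), so the equation does not hold here.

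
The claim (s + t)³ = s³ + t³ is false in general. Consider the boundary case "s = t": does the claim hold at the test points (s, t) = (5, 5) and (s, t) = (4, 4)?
At (5, 5): LHS = 1000 ≠ RHS = 250
At (4, 4): LHS = 512 ≠ RHS = 128

Answer: No, fails at both test points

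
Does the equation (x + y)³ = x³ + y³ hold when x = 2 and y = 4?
Substituting x = 2, y = 4:

LHS = (2 + 4)³ = 216
RHS = 2³ + 4³ = 72

LHS ≠ RHS, so the equation does not hold at this point.

Answer: Fails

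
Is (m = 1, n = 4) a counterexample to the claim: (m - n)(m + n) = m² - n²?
No

Substituting m = 1, n = 4:
LHS = (1 - 4)(1 + 4) = -15
RHS = 1² - 4² = -15

The sides agree, so this pair does not disprove the claim.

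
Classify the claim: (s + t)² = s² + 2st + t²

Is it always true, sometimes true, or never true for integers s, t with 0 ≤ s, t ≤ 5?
Always true

The identity holds for every pair in the range. For instance at (s, t) = (3, 2): both sides equal 25.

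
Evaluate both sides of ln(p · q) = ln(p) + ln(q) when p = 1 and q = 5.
LHS = ln(1 · 5) = ln(5) ≈ 1.609
RHS = ln(1) + ln(5) = ln(5) ≈ 1.609

LHS = RHS: the two sides agree.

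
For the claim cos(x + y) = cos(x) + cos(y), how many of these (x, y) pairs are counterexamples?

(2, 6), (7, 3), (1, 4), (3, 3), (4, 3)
Testing each pair:
(2, 6): LHS = cos(8) ≈ -0.1455, RHS = cos(2) + cos(6) ≈ 0.544 → counterexample
(7, 3): LHS = cos(10) ≈ -0.8391, RHS = cos(3) + cos(7) ≈ -0.2361 → counterexample
(1, 4): LHS = cos(5) ≈ 0.2837, RHS = cos(4) + cos(1) ≈ -0.1133 → counterexample
(3, 3): LHS = cos(6) ≈ 0.9602, RHS = 2·cos(3) ≈ -1.98 → counterexample
(4, 3): LHS = cos(7) ≈ 0.7539, RHS = cos(3) + cos(4) ≈ -1.644 → counterexample

That makes 5 counterexamples.

Answer: 5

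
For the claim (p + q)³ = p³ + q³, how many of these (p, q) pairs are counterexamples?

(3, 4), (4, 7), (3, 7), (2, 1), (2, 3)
Testing each pair:
(3, 4): LHS = 343, RHS = 91 → counterexample
(4, 7): LHS = 1331, RHS = 407 → counterexample
(3, 7): LHS = 1000, RHS = 370 → counterexample
(2, 1): LHS = 27, RHS = 9 → counterexample
(2, 3): LHS = 125, RHS = 35 → counterexample

That makes 5 counterexamples.

Answer: 5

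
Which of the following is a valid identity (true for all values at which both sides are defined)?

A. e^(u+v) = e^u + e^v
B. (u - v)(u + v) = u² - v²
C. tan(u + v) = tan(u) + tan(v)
B

A: fails at (0, 1) — LHS = e ≈ 2.718, RHS = 1 + e ≈ 3.718.
B: holds — e.g. at (2, 3), both sides equal -5.
C: fails at (5, 5) — LHS = tan(10) ≈ 0.6484, RHS = 2·tan(5) ≈ -6.761.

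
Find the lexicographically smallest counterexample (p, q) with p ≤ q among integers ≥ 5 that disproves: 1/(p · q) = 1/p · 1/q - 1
(p, q) = (5, 5)

Substituting (5, 5) into the claim:
LHS = 1/(5 · 5) = 1/25
RHS = 1/5 · 1/5 - 1 = -24/25

Since LHS ≠ RHS, this pair disproves the claim, and no lexicographically smaller pair (p ≤ q, integers ≥ 5) does.

For instance (5, 11) is also a counterexample (LHS = 1/55, RHS = -54/55), but it's lexicographically larger.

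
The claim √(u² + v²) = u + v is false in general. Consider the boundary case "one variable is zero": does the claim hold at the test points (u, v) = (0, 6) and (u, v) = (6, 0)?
At (0, 6): LHS = 6, RHS = 6 → equal
At (6, 0): LHS = 6, RHS = 6 → equal

So the claim does hold at both of these boundary points, even though it is not an identity.

Answer: Yes, holds at both test points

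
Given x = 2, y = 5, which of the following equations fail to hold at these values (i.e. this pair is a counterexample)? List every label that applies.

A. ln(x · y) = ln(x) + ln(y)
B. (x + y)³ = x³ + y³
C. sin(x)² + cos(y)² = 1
B, C

Evaluating each claim at the given values:
A. LHS = ln(10) ≈ 2.303, RHS = ln(2) + ln(5) ≈ 2.303 → holds here (LHS = RHS)
B. LHS = 343, RHS = 133 → fails here (LHS ≠ RHS)
C. LHS = cos(5)² + sin(2)² ≈ 0.9073, RHS = 1 → fails here (LHS ≠ RHS)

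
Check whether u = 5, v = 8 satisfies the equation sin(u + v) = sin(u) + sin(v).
Fails

Substituting u = 5, v = 8:

LHS = sin(5 + 8) = sin(13) ≈ 0.4202
RHS = sin(5) + sin(8) ≈ 0.03043

LHS ≠ RHS, so the equation does not hold at this point.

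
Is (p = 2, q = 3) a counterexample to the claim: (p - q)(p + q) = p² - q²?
Substituting p = 2, q = 3:
LHS = (2 - 3)(2 + 3) = -5
RHS = 2² - 3² = -5

The sides agree, so this pair does not disprove the claim.

Answer: No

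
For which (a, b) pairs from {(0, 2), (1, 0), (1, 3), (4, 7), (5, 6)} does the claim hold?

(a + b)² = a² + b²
(0, 2), (1, 0)

Testing each pair:
(0, 2): LHS = 4, RHS = 4 → holds
(1, 0): LHS = 1, RHS = 1 → holds
(1, 3): LHS = 16, RHS = 10 → fails
(4, 7): LHS = 121, RHS = 65 → fails
(5, 6): LHS = 121, RHS = 61 → fails

2 of 5 pairs satisfy the claim.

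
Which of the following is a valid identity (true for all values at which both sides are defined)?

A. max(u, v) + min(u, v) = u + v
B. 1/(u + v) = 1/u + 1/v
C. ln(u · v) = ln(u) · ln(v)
A: holds — e.g. at (2, 2), both sides equal 4.
B: fails at (4, 5) — LHS = 1/9, RHS = 9/20.
C: fails at (1, 4) — LHS = ln(4) ≈ 1.386, RHS = 0.

Answer: A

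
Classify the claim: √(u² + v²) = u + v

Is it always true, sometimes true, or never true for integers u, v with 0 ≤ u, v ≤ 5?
It holds at (u, v) = (2, 0) (both sides equal 2), but fails at (u, v) = (3, 1) (LHS = √(10) ≈ 3.162, RHS = 4).

Answer: Sometimes true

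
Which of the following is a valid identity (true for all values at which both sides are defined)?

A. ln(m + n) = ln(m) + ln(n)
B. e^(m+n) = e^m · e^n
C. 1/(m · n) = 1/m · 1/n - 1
B

A: fails at (1, 2) — LHS = ln(3) ≈ 1.099, RHS = ln(2) ≈ 0.6931.
B: holds — e.g. at (1, 5), both sides equal e^6 ≈ 403.4.
C: fails at (3, 3) — LHS = 1/9, RHS = -8/9.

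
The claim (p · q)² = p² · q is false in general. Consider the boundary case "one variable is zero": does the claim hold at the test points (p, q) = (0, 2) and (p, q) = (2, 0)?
At (0, 2): LHS = 0, RHS = 0 → equal
At (2, 0): LHS = 0, RHS = 0 → equal

So the claim does hold at both of these boundary points, even though it is not an identity.

Answer: Yes, holds at both test points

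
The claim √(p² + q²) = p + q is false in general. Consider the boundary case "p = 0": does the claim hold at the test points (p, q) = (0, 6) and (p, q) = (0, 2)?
Yes, holds at both test points

At (0, 6): LHS = 6, RHS = 6 → equal
At (0, 2): LHS = 2, RHS = 2 → equal

So the claim does hold at both of these boundary points, even though it is not an identity.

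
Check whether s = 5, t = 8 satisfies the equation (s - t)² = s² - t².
Substituting s = 5, t = 8:

LHS = (5 - 8)² = 9
RHS = 5² - 8² = -39

LHS ≠ RHS, so the equation does not hold at this point.

Answer: Fails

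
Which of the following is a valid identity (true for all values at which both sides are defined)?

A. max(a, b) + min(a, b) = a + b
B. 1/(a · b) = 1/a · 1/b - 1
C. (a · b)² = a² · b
A: holds — e.g. at (3, 3), both sides equal 6.
B: fails at (1, 5) — LHS = 1/5, RHS = -4/5.
C: fails at (1, 3) — LHS = 9, RHS = 3.

Answer: A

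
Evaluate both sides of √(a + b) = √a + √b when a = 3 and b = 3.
LHS = √(3 + 3) = √(6) ≈ 2.449
RHS = √3 + √3 = 2·√(3) ≈ 3.464

LHS ≠ RHS (they differ by about 1.015), so the equation does not hold here.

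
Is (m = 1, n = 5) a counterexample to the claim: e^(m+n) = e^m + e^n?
Yes

Substituting m = 1, n = 5:
LHS = e^(1+5) = e^6 ≈ 403.4
RHS = e^1 + e^5 = e + e^5 ≈ 151.1

Since LHS ≠ RHS, this pair disproves the claim.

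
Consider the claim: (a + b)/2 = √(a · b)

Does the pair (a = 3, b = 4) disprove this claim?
Substituting a = 3, b = 4:
LHS = (3 + 4)/2 = 7/2
RHS = √(3 · 4) = 2·√(3) ≈ 3.464

Since LHS ≠ RHS, this pair disproves the claim.

Answer: Yes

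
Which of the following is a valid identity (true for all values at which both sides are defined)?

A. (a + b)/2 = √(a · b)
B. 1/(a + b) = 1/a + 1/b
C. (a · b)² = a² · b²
C

A: fails at (2, 7) — LHS = 9/2, RHS = √(14) ≈ 3.742.
B: fails at (5, 8) — LHS = 1/13, RHS = 13/40.
C: holds — e.g. at (3, 7), both sides equal 441.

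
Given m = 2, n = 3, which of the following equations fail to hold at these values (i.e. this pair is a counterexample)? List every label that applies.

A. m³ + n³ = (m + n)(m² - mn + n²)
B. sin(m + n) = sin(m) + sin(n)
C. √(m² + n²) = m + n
B, C

Evaluating each claim at the given values:
A. LHS = 35, RHS = 35 → holds here (LHS = RHS)
B. LHS = sin(5) ≈ -0.9589, RHS = sin(3) + sin(2) ≈ 1.05 → fails here (LHS ≠ RHS)
C. LHS = √(13) ≈ 3.606, RHS = 5 → fails here (LHS ≠ RHS)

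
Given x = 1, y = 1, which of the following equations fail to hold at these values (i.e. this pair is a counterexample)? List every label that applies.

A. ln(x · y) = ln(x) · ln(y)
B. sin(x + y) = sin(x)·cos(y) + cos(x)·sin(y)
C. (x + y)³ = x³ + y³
C

Evaluating each claim at the given values:
A. LHS = 0, RHS = 0 → holds here (LHS = RHS)
B. LHS = sin(2) ≈ 0.9093, RHS = 2·sin(1)·cos(1) ≈ 0.9093 → holds here (LHS = RHS)
C. LHS = 8, RHS = 2 → fails here (LHS ≠ RHS)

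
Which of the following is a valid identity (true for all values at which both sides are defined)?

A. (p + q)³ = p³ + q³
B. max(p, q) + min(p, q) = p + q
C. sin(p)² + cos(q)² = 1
B

A: fails at (5, 8) — LHS = 2197, RHS = 637.
B: holds — e.g. at (4, 6), both sides equal 10.
C: fails at (2, 3) — LHS = sin(2)² + cos(3)² ≈ 1.807, RHS = 1.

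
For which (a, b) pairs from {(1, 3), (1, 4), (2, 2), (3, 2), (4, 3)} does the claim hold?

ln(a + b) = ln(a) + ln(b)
(2, 2)

Testing each pair:
(1, 3): LHS = ln(4) ≈ 1.386, RHS = ln(3) ≈ 1.099 → fails
(1, 4): LHS = ln(5) ≈ 1.609, RHS = ln(4) ≈ 1.386 → fails
(2, 2): LHS = ln(4) ≈ 1.386, RHS = 2·ln(2) ≈ 1.386 → holds
(3, 2): LHS = ln(5) ≈ 1.609, RHS = ln(2) + ln(3) ≈ 1.792 → fails
(4, 3): LHS = ln(7) ≈ 1.946, RHS = ln(3) + ln(4) ≈ 2.485 → fails

1 of 5 pairs satisfies the claim.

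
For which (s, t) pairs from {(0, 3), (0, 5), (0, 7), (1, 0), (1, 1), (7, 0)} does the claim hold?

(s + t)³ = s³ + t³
Testing each pair:
(0, 3): LHS = 27, RHS = 27 → holds
(0, 5): LHS = 125, RHS = 125 → holds
(0, 7): LHS = 343, RHS = 343 → holds
(1, 0): LHS = 1, RHS = 1 → holds
(1, 1): LHS = 8, RHS = 2 → fails
(7, 0): LHS = 343, RHS = 343 → holds

5 of 6 pairs satisfy the claim.

Answer: (0, 3), (0, 5), (0, 7), (1, 0), (7, 0)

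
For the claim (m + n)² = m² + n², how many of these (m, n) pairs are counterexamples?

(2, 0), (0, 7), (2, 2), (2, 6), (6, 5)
3

Testing each pair:
(2, 0): LHS = 4, RHS = 4 → satisfies claim
(0, 7): LHS = 49, RHS = 49 → satisfies claim
(2, 2): LHS = 16, RHS = 8 → counterexample
(2, 6): LHS = 64, RHS = 40 → counterexample
(6, 5): LHS = 121, RHS = 61 → counterexample

That makes 3 counterexamples.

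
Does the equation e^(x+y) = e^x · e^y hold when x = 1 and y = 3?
Substituting x = 1, y = 3:

LHS = e^(1+3) = e^4 ≈ 54.6
RHS = e^1 · e^3 = e^4 ≈ 54.6

LHS = RHS, so the equation holds at this point.

Answer: Holds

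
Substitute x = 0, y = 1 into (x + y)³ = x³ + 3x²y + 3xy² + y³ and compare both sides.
LHS = (0 + 1)³ = 1
RHS = 0³ + 3·0²·1 + 3·0·1² + 1³ = 1

LHS = RHS: the two sides agree.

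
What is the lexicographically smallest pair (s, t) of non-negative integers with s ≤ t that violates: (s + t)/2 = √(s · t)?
Substituting (0, 1) into the claim:
LHS = (0 + 1)/2 = 1/2
RHS = √(0 · 1) = 0

Since LHS ≠ RHS, this pair disproves the claim, and no lexicographically smaller pair (s ≤ t, non-negative integers) does.

For instance (2, 3) is also a counterexample (LHS = 5/2, RHS = √(6) ≈ 2.449), but it's lexicographically larger.

Answer: (s, t) = (0, 1)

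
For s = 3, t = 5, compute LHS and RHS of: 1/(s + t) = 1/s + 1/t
LHS = 1/(3 + 5) = 1/8
RHS = 1/3 + 1/5 = 8/15

LHS ≠ RHS, so the equation does not hold here.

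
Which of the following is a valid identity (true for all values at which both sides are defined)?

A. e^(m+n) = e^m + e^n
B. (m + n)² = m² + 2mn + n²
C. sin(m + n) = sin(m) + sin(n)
B

A: fails at (4, 4) — LHS = e^8 ≈ 2981, RHS = 2·e^4 ≈ 109.2.
B: holds — e.g. at (2, 3), both sides equal 25.
C: fails at (6, 7) — LHS = sin(13) ≈ 0.4202, RHS = sin(6) + sin(7) ≈ 0.3776.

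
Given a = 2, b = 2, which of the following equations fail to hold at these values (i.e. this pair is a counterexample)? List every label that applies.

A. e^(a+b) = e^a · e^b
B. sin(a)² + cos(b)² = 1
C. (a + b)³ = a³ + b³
Evaluating each claim at the given values:
A. LHS = e^4 ≈ 54.6, RHS = e^4 ≈ 54.6 → holds here (LHS = RHS)
B. LHS = cos(2)² + sin(2)² = 1, RHS = 1 → holds here (LHS = RHS)
C. LHS = 64, RHS = 16 → fails here (LHS ≠ RHS)

Answer: C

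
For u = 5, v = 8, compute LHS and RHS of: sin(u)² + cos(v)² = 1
LHS = sin(5)² + cos(8)² ≈ 0.9407
RHS = 1

LHS ≠ RHS (they differ by about 0.05929), so the equation does not hold here.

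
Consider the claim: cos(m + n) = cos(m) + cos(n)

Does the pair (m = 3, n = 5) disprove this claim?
Yes

Substituting m = 3, n = 5:
LHS = cos(3 + 5) = cos(8) ≈ -0.1455
RHS = cos(3) + cos(5) ≈ -0.7063

Since LHS ≠ RHS, this pair disproves the claim.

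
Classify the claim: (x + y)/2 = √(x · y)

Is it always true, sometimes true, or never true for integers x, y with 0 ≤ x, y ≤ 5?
It holds at (x, y) = (4, 4) (both sides equal 4), but fails at (x, y) = (4, 2) (LHS = 3, RHS = 2·√(2) ≈ 2.828).

Answer: Sometimes true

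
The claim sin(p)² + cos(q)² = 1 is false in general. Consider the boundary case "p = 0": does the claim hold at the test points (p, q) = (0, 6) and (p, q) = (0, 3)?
No, fails at both test points

At (0, 6): LHS = cos(6)² ≈ 0.9219 ≠ RHS = 1
At (0, 3): LHS = cos(3)² ≈ 0.9801 ≠ RHS = 1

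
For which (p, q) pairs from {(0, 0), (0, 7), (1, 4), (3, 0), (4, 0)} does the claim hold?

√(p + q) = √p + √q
Testing each pair:
(0, 0): LHS = 0, RHS = 0 → holds
(0, 7): LHS = √(7) ≈ 2.646, RHS = √(7) ≈ 2.646 → holds
(1, 4): LHS = √(5) ≈ 2.236, RHS = 3 → fails
(3, 0): LHS = √(3) ≈ 1.732, RHS = √(3) ≈ 1.732 → holds
(4, 0): LHS = 2, RHS = 2 → holds

4 of 5 pairs satisfy the claim.

Answer: (0, 0), (0, 7), (3, 0), (4, 0)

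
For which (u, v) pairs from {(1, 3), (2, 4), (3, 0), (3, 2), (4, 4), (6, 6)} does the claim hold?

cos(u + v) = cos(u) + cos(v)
None

Testing each pair:
(1, 3): LHS = cos(4) ≈ -0.6536, RHS = cos(3) + cos(1) ≈ -0.4497 → fails
(2, 4): LHS = cos(6) ≈ 0.9602, RHS = cos(4) + cos(2) ≈ -1.07 → fails
(3, 0): LHS = cos(3) ≈ -0.99, RHS = cos(3) + 1 ≈ 0.01001 → fails
(3, 2): LHS = cos(5) ≈ 0.2837, RHS = cos(3) + cos(2) ≈ -1.406 → fails
(4, 4): LHS = cos(8) ≈ -0.1455, RHS = 2·cos(4) ≈ -1.307 → fails
(6, 6): LHS = cos(12) ≈ 0.8439, RHS = 2·cos(6) ≈ 1.92 → fails

No pair satisfies the claim.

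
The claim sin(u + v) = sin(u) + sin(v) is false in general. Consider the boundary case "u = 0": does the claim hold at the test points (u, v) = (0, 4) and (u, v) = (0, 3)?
Yes, holds at both test points

At (0, 4): LHS = sin(4) ≈ -0.7568, RHS = sin(4) ≈ -0.7568 → equal
At (0, 3): LHS = sin(3) ≈ 0.1411, RHS = sin(3) ≈ 0.1411 → equal

So the claim does hold at both of these boundary points, even though it is not an identity.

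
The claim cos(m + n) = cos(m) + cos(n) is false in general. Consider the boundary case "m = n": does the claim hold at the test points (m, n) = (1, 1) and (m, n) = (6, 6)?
No, fails at both test points

At (1, 1): LHS = cos(2) ≈ -0.4161 ≠ RHS = 2·cos(1) ≈ 1.081
At (6, 6): LHS = cos(12) ≈ 0.8439 ≠ RHS = 2·cos(6) ≈ 1.92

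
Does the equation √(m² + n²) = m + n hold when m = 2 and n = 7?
Substituting m = 2, n = 7:

LHS = √(2² + 7²) = √(53) ≈ 7.28
RHS = 2 + 7 = 9

LHS ≠ RHS, so the equation does not hold at this point.

Answer: Fails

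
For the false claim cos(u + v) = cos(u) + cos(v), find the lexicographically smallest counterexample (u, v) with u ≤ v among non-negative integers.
Substituting (0, 0) into the claim:
LHS = cos(0 + 0) = 1
RHS = cos(0) + cos(0) = 2

Since LHS ≠ RHS, this pair disproves the claim, and no lexicographically smaller pair (u ≤ v, non-negative integers) does.

For instance (1, 1) is also a counterexample (LHS = cos(2) ≈ -0.4161, RHS = 2·cos(1) ≈ 1.081), but it's lexicographically larger.

Answer: (u, v) = (0, 0)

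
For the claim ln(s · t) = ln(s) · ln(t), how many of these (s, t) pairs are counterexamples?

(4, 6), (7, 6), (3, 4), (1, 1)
3

Testing each pair:
(4, 6): LHS = ln(24) ≈ 3.178, RHS = ln(4)·ln(6) ≈ 2.484 → counterexample
(7, 6): LHS = ln(42) ≈ 3.738, RHS = ln(6)·ln(7) ≈ 3.487 → counterexample
(3, 4): LHS = ln(12) ≈ 2.485, RHS = ln(3)·ln(4) ≈ 1.523 → counterexample
(1, 1): LHS = 0, RHS = 0 → satisfies claim

That makes 3 counterexamples.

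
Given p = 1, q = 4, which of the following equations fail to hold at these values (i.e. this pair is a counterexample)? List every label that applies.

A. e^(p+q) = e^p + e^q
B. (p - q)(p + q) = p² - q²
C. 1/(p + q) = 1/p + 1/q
A, C

Evaluating each claim at the given values:
A. LHS = e^5 ≈ 148.4, RHS = e + e^4 ≈ 57.32 → fails here (LHS ≠ RHS)
B. LHS = -15, RHS = -15 → holds here (LHS = RHS)
C. LHS = 1/5, RHS = 5/4 → fails here (LHS ≠ RHS)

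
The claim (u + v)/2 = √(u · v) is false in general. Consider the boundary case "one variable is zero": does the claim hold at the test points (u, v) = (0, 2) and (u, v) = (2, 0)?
No, fails at both test points

At (0, 2): LHS = 1 ≠ RHS = 0
At (2, 0): LHS = 1 ≠ RHS = 0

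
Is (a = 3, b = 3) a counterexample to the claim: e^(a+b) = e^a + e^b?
Yes

Substituting a = 3, b = 3:
LHS = e^(3+3) = e^6 ≈ 403.4
RHS = e^3 + e^3 = 2·e^3 ≈ 40.17

Since LHS ≠ RHS, this pair disproves the claim.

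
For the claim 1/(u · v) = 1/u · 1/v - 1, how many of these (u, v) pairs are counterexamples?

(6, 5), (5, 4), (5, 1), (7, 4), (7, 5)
5

Testing each pair:
(6, 5): LHS = 1/30, RHS = -29/30 → counterexample
(5, 4): LHS = 1/20, RHS = -19/20 → counterexample
(5, 1): LHS = 1/5, RHS = -4/5 → counterexample
(7, 4): LHS = 1/28, RHS = -27/28 → counterexample
(7, 5): LHS = 1/35, RHS = -34/35 → counterexample

That makes 5 counterexamples.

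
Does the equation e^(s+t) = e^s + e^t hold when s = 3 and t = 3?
Fails

Substituting s = 3, t = 3:

LHS = e^(3+3) = e^6 ≈ 403.4
RHS = e^3 + e^3 = 2·e^3 ≈ 40.17

LHS ≠ RHS, so the equation does not hold at this point.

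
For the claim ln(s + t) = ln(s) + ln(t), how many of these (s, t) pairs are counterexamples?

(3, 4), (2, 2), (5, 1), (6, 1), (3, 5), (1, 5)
Testing each pair:
(3, 4): LHS = ln(7) ≈ 1.946, RHS = ln(3) + ln(4) ≈ 2.485 → counterexample
(2, 2): LHS = ln(4) ≈ 1.386, RHS = 2·ln(2) ≈ 1.386 → satisfies claim
(5, 1): LHS = ln(6) ≈ 1.792, RHS = ln(5) ≈ 1.609 → counterexample
(6, 1): LHS = ln(7) ≈ 1.946, RHS = ln(6) ≈ 1.792 → counterexample
(3, 5): LHS = ln(8) ≈ 2.079, RHS = ln(3) + ln(5) ≈ 2.708 → counterexample
(1, 5): LHS = ln(6) ≈ 1.792, RHS = ln(5) ≈ 1.609 → counterexample

That makes 5 counterexamples.

Answer: 5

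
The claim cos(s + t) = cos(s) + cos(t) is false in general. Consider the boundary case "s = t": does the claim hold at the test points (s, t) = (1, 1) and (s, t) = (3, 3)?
No, fails at both test points

At (1, 1): LHS = cos(2) ≈ -0.4161 ≠ RHS = 2·cos(1) ≈ 1.081
At (3, 3): LHS = cos(6) ≈ 0.9602 ≠ RHS = 2·cos(3) ≈ -1.98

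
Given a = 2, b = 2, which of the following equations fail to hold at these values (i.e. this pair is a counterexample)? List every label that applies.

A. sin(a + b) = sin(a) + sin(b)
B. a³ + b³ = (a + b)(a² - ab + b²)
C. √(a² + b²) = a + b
A, C

Evaluating each claim at the given values:
A. LHS = sin(4) ≈ -0.7568, RHS = 2·sin(2) ≈ 1.819 → fails here (LHS ≠ RHS)
B. LHS = 16, RHS = 16 → holds here (LHS = RHS)
C. LHS = 2·√(2) ≈ 2.828, RHS = 4 → fails here (LHS ≠ RHS)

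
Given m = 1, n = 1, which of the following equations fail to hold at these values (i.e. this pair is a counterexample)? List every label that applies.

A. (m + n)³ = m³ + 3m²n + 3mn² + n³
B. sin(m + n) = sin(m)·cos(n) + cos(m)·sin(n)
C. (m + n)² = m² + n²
C

Evaluating each claim at the given values:
A. LHS = 8, RHS = 8 → holds here (LHS = RHS)
B. LHS = sin(2) ≈ 0.9093, RHS = 2·sin(1)·cos(1) ≈ 0.9093 → holds here (LHS = RHS)
C. LHS = 4, RHS = 2 → fails here (LHS ≠ RHS)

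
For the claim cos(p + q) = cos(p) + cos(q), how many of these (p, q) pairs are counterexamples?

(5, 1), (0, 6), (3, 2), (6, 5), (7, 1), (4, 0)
Testing each pair:
(5, 1): LHS = cos(6) ≈ 0.9602, RHS = cos(5) + cos(1) ≈ 0.824 → counterexample
(0, 6): LHS = cos(6) ≈ 0.9602, RHS = cos(6) + 1 ≈ 1.96 → counterexample
(3, 2): LHS = cos(5) ≈ 0.2837, RHS = cos(3) + cos(2) ≈ -1.406 → counterexample
(6, 5): LHS = cos(11) ≈ 0.004426, RHS = cos(5) + cos(6) ≈ 1.244 → counterexample
(7, 1): LHS = cos(8) ≈ -0.1455, RHS = cos(1) + cos(7) ≈ 1.294 → counterexample
(4, 0): LHS = cos(4) ≈ -0.6536, RHS = cos(4) + 1 ≈ 0.3464 → counterexample

That makes 6 counterexamples.

Answer: 6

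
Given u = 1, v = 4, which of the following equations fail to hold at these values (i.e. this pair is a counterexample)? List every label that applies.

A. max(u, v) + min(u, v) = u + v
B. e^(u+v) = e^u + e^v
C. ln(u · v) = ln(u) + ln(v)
B

Evaluating each claim at the given values:
A. LHS = 5, RHS = 5 → holds here (LHS = RHS)
B. LHS = e^5 ≈ 148.4, RHS = e + e^4 ≈ 57.32 → fails here (LHS ≠ RHS)
C. LHS = ln(4) ≈ 1.386, RHS = ln(4) ≈ 1.386 → holds here (LHS = RHS)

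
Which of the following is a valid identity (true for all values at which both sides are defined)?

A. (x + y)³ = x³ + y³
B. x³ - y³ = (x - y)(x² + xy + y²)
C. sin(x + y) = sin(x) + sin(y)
A: fails at (3, 5) — LHS = 512, RHS = 152.
B: holds — e.g. at (1, 4), both sides equal -63.
C: fails at (1, 1) — LHS = sin(2) ≈ 0.9093, RHS = 2·sin(1) ≈ 1.683.

Answer: B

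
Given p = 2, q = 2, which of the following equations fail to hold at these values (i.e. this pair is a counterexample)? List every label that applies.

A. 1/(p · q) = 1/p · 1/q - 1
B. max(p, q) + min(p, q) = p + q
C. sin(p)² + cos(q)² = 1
Evaluating each claim at the given values:
A. LHS = 1/4, RHS = -3/4 → fails here (LHS ≠ RHS)
B. LHS = 4, RHS = 4 → holds here (LHS = RHS)
C. LHS = cos(2)² + sin(2)² = 1, RHS = 1 → holds here (LHS = RHS)

Answer: A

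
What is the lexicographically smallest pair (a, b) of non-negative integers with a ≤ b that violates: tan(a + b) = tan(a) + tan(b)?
(a, b) = (1, 1)

At (0, 5): both sides equal tan(5) ≈ -3.381, so it holds there.
At (0, 6): both sides equal tan(6) ≈ -0.291, so it holds there.

Substituting (1, 1) into the claim:
LHS = tan(1 + 1) = tan(2) ≈ -2.185
RHS = tan(1) + tan(1) = 2·tan(1) ≈ 3.115

Since LHS ≠ RHS, this pair disproves the claim, and no lexicographically smaller pair (a ≤ b, non-negative integers) does.

For instance (4, 4) is also a counterexample (LHS = tan(8) ≈ -6.8, RHS = 2·tan(4) ≈ 2.316), but it's lexicographically larger.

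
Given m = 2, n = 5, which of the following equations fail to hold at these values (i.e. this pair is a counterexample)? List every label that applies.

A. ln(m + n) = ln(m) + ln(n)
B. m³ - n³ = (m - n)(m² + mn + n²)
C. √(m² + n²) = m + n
Evaluating each claim at the given values:
A. LHS = ln(7) ≈ 1.946, RHS = ln(2) + ln(5) ≈ 2.303 → fails here (LHS ≠ RHS)
B. LHS = -117, RHS = -117 → holds here (LHS = RHS)
C. LHS = √(29) ≈ 5.385, RHS = 7 → fails here (LHS ≠ RHS)

Answer: A, C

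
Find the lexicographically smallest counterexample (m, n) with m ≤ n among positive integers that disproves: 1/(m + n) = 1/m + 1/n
(m, n) = (1, 1)

Substituting (1, 1) into the claim:
LHS = 1/(1 + 1) = 1/2
RHS = 1/1 + 1/1 = 2

Since LHS ≠ RHS, this pair disproves the claim, and no lexicographically smaller pair (m ≤ n, positive integers) does.

For instance (6, 6) is also a counterexample (LHS = 1/12, RHS = 1/3), but it's lexicographically larger.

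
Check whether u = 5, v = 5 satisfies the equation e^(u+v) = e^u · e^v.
Substituting u = 5, v = 5:

LHS = e^(5+5) = e^10 ≈ 22026.5
RHS = e^5 · e^5 = e^10 ≈ 22026.5

LHS = RHS, so the equation holds at this point.

Answer: Holds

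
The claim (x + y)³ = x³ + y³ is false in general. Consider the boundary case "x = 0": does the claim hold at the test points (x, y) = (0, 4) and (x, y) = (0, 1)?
Yes, holds at both test points

At (0, 4): LHS = 64, RHS = 64 → equal
At (0, 1): LHS = 1, RHS = 1 → equal

So the claim does hold at both of these boundary points, even though it is not an identity.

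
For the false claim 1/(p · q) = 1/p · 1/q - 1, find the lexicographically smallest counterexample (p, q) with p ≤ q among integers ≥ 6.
Substituting (6, 6) into the claim:
LHS = 1/(6 · 6) = 1/36
RHS = 1/6 · 1/6 - 1 = -35/36

Since LHS ≠ RHS, this pair disproves the claim, and no lexicographically smaller pair (p ≤ q, integers ≥ 6) does.

For instance (7, 13) is also a counterexample (LHS = 1/91, RHS = -90/91), but it's lexicographically larger.

Answer: (p, q) = (6, 6)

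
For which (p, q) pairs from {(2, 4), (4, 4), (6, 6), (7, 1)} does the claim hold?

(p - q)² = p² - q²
Testing each pair:
(2, 4): LHS = 4, RHS = -12 → fails
(4, 4): LHS = 0, RHS = 0 → holds
(6, 6): LHS = 0, RHS = 0 → holds
(7, 1): LHS = 36, RHS = 48 → fails

2 of 4 pairs satisfy the claim.

Answer: (4, 4), (6, 6)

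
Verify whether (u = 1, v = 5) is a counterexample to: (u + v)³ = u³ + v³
Substituting u = 1, v = 5:
LHS = (1 + 5)³ = 216
RHS = 1³ + 5³ = 126

Since LHS ≠ RHS, this pair disproves the claim.

Answer: Yes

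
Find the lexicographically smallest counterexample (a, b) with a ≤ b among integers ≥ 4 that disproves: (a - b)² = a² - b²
Substituting (4, 5) into the claim:
LHS = (4 - 5)² = 1
RHS = 4² - 5² = -9

Since LHS ≠ RHS, this pair disproves the claim, and no lexicographically smaller pair (a ≤ b, integers ≥ 4) does.

For instance (5, 8) is also a counterexample (LHS = 9, RHS = -39), but it's lexicographically larger.

Answer: (a, b) = (4, 5)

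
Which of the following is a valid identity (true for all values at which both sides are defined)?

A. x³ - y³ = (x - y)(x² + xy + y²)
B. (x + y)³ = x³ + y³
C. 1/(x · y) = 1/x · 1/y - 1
A

A: holds — e.g. at (4, 4), both sides equal 0.
B: fails at (4, 4) — LHS = 512, RHS = 128.
C: fails at (2, 5) — LHS = 1/10, RHS = -9/10.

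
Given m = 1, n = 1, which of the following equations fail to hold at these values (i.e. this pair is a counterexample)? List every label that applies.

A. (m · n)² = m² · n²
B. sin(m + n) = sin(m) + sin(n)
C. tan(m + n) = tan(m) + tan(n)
B, C

Evaluating each claim at the given values:
A. LHS = 1, RHS = 1 → holds here (LHS = RHS)
B. LHS = sin(2) ≈ 0.9093, RHS = 2·sin(1) ≈ 1.683 → fails here (LHS ≠ RHS)
C. LHS = tan(2) ≈ -2.185, RHS = 2·tan(1) ≈ 3.115 → fails here (LHS ≠ RHS)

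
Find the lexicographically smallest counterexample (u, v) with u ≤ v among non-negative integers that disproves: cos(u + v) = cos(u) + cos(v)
Substituting (0, 0) into the claim:
LHS = cos(0 + 0) = 1
RHS = cos(0) + cos(0) = 2

Since LHS ≠ RHS, this pair disproves the claim, and no lexicographically smaller pair (u ≤ v, non-negative integers) does.

For instance (2, 7) is also a counterexample (LHS = cos(9) ≈ -0.9111, RHS = cos(2) + cos(7) ≈ 0.3378), but it's lexicographically larger.

Answer: (u, v) = (0, 0)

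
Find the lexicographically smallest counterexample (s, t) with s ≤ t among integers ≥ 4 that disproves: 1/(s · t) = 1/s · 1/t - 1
Substituting (4, 4) into the claim:
LHS = 1/(4 · 4) = 1/16
RHS = 1/4 · 1/4 - 1 = -15/16

Since LHS ≠ RHS, this pair disproves the claim, and no lexicographically smaller pair (s ≤ t, integers ≥ 4) does.

For instance (4, 8) is also a counterexample (LHS = 1/32, RHS = -31/32), but it's lexicographically larger.

Answer: (s, t) = (4, 4)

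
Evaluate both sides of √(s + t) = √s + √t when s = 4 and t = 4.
LHS = √(4 + 4) = 2·√(2) ≈ 2.828
RHS = √4 + √4 = 4

LHS ≠ RHS (they differ by about 1.172), so the equation does not hold here.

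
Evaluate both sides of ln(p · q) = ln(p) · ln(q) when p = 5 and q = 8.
LHS = ln(5 · 8) = ln(40) ≈ 3.689
RHS = ln(5) · ln(8) ≈ 3.347

LHS ≠ RHS (they differ by about 0.3421), so the equation does not hold here.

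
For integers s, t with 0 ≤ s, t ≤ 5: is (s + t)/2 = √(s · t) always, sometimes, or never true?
It holds at (s, t) = (0, 0) (both sides equal 0), but fails at (s, t) = (4, 5) (LHS = 9/2, RHS = 2·√(5) ≈ 4.472).

Answer: Sometimes true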